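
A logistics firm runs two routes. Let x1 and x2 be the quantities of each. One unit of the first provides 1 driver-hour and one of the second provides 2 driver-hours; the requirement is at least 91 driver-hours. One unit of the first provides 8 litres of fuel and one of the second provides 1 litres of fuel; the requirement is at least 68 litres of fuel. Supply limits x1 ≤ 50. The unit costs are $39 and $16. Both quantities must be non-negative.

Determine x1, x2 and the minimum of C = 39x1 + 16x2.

The feasible region is unbounded (it extends along (0, 1)), but C strictly increases along every unbounded feasible direction, so there is no improving ray and the minimum is attained at a vertex.

The optimum lies where x1 + 2x2 = 91 and 8x1 + x2 = 68.
Solving simultaneously gives x1 = 3, x2 = 44.

x1 = 3, x2 = 44, minimum C = 821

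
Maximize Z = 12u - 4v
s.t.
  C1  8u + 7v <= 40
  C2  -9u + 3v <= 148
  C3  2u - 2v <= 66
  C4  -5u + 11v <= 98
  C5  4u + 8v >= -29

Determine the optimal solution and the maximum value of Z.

u = 523/36, v = -98/9, maximum Z = 1961/9

Vertices and Z = 12u - 4v:
  (-2, 8) → Z = -56
  (523/36, -98/9) → Z = 1961/9
  (-1103/84, 247/84) → Z = -508/3

The binding constraints are 8u + 7v = 40 and 4u + 8v = -29.
Solving simultaneously gives u = 523/36, v = -98/9.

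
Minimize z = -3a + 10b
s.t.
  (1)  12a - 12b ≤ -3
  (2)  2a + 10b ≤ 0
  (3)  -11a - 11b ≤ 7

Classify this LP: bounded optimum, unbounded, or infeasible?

bounded optimum

Extreme points and z = -3a + 10b:
  (-5/24, 1/24) → z = 25/24
  (-39/88, -17/88) → z = -53/88
  (-35/44, 7/44) → z = 175/44
The feasible region has finitely many vertices and no improving ray; the minimum is -53/88 at (-39/88, -17/88).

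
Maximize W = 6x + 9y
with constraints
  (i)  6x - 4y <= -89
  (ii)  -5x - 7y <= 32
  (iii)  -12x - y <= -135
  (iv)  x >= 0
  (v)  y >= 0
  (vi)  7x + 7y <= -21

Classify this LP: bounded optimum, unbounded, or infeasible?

The boundaries 6x - 4y = -89 and -12x - y = -135 meet at (451/54, 313/9), but that point violates 7x + 7y ≤ -21. Every candidate vertex is excluded by some other constraint, so the feasible region is empty.

infeasible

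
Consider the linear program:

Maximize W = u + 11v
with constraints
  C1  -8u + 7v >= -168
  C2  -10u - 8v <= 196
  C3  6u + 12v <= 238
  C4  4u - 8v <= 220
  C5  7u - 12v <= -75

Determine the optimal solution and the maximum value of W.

u = -532/9, v = 889/18, maximum W = 2905/6

Feasible corners and W = u + 11v:
  (-532/9, 889/18) → W = 2905/6
  (-369/22, -311/88) → W = -4897/88
  (163/13, 529/39) → W = 6308/39

At the optimal vertex, -10u - 8v = 196 and 6u + 12v = 238.
Solving simultaneously gives u = -532/9, v = 889/18.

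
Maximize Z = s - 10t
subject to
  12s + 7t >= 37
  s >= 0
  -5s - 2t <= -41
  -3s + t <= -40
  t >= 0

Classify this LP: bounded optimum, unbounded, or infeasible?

unbounded

From the feasible point (40/3, 0), moving in the direction (1, 0) keeps every constraint satisfied while Z increases without bound.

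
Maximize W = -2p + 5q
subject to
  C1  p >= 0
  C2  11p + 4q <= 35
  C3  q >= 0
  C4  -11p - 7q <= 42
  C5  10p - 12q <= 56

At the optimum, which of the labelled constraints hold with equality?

C1 and C2

Extreme points and W = -2p + 5q:
  (0, 35/4) → W = 175/4
  (0, 0) → W = 0
  (35/11, 0) → W = -70/11

The maximum is at (0, 35/4). Substituting into each constraint, equality holds for C1 and C2; the remaining constraints have slack.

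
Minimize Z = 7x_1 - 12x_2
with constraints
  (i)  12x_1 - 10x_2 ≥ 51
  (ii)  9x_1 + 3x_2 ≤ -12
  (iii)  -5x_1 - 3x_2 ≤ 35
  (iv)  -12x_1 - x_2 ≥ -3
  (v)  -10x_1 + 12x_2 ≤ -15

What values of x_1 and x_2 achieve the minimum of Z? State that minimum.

x_1 = 11/42, x_2 = -67/14, minimum Z = 2489/42

Vertices and Z = 7x_1 - 12x_2:
  (11/42, -67/14) → Z = 2489/42
  (-197/86, -675/86) → Z = 6721/86
  (7/9, -19/3) → Z = 733/9
  (44/31, -435/31) → Z = 5528/31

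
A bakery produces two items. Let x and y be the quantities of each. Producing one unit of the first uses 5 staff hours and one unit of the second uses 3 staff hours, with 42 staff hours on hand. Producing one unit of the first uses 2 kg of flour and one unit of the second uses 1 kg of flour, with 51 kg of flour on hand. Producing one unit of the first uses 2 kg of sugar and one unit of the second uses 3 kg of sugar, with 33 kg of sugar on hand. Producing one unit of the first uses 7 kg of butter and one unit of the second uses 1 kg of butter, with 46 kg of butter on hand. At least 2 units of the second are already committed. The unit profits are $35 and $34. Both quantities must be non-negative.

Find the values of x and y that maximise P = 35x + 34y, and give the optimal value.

Corner points and P = 35x + 34y:
  (0, 11) → P = 374
  (0, 2) → P = 68
  (3, 9) → P = 411
  (6, 4) → P = 346
  (44/7, 2) → P = 288

At the optimal vertex, 5x + 3y = 42 and 2x + 3y = 33.
Solving simultaneously gives x = 3, y = 9.

x = 3, y = 9, maximum P = 411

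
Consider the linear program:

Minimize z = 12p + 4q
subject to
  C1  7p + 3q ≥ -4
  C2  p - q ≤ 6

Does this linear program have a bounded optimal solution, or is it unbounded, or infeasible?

From the feasible point (7/5, -23/5), moving in the direction (-3, 7) keeps every constraint satisfied while z decreases without bound.

unbounded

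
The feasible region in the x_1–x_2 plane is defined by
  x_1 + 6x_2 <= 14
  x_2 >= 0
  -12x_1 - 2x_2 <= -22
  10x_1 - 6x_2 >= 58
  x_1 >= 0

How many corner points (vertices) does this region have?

Pairwise boundary intersections that survive every other constraint:
  (14, 0)
  (72/11, 41/33)
  (29/5, 0)

3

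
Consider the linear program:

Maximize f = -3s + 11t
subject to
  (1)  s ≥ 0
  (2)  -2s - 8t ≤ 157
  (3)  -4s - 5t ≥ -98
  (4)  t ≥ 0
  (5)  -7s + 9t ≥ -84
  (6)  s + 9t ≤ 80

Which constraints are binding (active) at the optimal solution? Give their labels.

(1) and (6)

Extreme points and f = -3s + 11t:
  (0, 0) → f = 0
  (0, 80/9) → f = 880/9
  (1302/71, 350/71) → f = -56/71
  (482/31, 222/31) → f = 996/31
  (12, 0) → f = -36

The maximum is at (0, 80/9). Substituting into each constraint, equality holds for (1) and (6); the remaining constraints have slack.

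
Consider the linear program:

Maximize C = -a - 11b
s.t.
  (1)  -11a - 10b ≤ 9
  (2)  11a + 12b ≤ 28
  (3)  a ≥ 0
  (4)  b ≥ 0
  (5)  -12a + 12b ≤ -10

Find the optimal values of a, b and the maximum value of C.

Vertices and C = -a - 11b:
  (28/11, 0) → C = -28/11
  (38/23, 113/138) → C = -1471/138
  (5/6, 0) → C = -5/6

At the optimal vertex, b = 0 and -12a + 12b = -10.
Solving simultaneously gives a = 5/6, b = 0.

a = 5/6, b = 0, maximum C = -5/6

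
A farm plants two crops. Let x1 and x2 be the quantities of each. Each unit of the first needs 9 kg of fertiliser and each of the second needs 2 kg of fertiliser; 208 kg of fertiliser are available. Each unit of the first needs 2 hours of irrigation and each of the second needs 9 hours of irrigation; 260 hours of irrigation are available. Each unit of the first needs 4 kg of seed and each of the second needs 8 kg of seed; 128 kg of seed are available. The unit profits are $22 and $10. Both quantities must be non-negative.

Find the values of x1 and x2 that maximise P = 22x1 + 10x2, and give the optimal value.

Corner points and P = 22x1 + 10x2:
  (0, 0) → P = 0
  (0, 16) → P = 160
  (208/9, 0) → P = 4576/9
  (22, 5) → P = 534

The optimum lies where 9x1 + 2x2 = 208 and 4x1 + 8x2 = 128.
Solving simultaneously gives x1 = 22, x2 = 5.

x1 = 22, x2 = 5, maximum P = 534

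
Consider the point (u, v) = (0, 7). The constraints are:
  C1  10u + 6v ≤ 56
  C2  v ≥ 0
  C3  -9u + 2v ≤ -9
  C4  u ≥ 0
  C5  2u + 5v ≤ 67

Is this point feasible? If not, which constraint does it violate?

not feasible — violates C3

Constraint C3: -9u + 2v = 14, which is not ≤ -9. All other constraints are satisfied.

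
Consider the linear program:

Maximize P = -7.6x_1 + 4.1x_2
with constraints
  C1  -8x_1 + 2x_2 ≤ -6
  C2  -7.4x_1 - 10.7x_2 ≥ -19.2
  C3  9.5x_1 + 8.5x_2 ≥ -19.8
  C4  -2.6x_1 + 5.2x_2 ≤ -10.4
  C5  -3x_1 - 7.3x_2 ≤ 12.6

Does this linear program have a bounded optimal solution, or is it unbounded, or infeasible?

bounded optimum

Extreme points and P = -7.6x_1 + 4.1x_2:
  (812/255, -104/255) → P = -10996/425
  (13749/1096, -3771/548) → P = -677073/5480
  (40/133, -246/133) → P = -6563/665
The feasible region has finitely many vertices and no improving ray; the maximum is -6563/665 at (40/133, -246/133).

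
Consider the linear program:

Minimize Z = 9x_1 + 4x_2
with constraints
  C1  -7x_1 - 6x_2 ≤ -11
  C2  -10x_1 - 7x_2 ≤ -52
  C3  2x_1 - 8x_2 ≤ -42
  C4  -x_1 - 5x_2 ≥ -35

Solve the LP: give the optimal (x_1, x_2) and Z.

x_1 = 15/43, x_2 = 298/43, minimum Z = 1327/43

Extreme points and Z = 9x_1 + 4x_2:
  (61/47, 262/47) → Z = 1597/47
  (15/43, 298/43) → Z = 1327/43
  (35/9, 56/9) → Z = 539/9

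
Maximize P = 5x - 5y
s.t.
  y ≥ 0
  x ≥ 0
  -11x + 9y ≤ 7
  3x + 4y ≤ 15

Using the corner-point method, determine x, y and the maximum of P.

x = 5, y = 0, maximum P = 25

Feasible corners and P = 5x - 5y:
  (0, 0) → P = 0
  (5, 0) → P = 25
  (0, 7/9) → P = -35/9
  (107/71, 186/71) → P = -395/71

At the optimal vertex, y = 0 and 3x + 4y = 15.
Solving simultaneously gives x = 5, y = 0.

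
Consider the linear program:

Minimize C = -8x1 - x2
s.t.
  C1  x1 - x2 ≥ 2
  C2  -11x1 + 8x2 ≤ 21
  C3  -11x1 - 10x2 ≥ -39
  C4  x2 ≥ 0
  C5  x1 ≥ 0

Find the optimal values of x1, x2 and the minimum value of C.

Corner points and C = -8x1 - x2:
  (59/21, 17/21) → C = -163/7
  (2, 0) → C = -16
  (39/11, 0) → C = -312/11

At the optimal vertex, -11x1 - 10x2 = -39 and x2 = 0.
Solving simultaneously gives x1 = 39/11, x2 = 0.

x1 = 39/11, x2 = 0, minimum C = -312/11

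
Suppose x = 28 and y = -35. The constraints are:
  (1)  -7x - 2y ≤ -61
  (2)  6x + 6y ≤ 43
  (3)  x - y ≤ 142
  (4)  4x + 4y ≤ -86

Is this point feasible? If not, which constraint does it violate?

not feasible — violates (4)

Constraint (4): 4x + 4y = -28, which is not ≤ -86. All other constraints are satisfied.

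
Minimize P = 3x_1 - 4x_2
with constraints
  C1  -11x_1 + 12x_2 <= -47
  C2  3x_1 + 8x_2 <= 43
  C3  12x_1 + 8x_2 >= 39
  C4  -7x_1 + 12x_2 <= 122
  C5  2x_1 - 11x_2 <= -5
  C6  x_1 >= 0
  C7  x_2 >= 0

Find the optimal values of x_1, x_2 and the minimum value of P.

Vertices and P = 3x_1 - 4x_2:
  (223/31, 83/31) → P = 337/31
  (577/97, 149/97) → P = 1135/97
  (433/49, 101/49) → P = 895/49

x_1 = 223/31, x_2 = 83/31, minimum P = 337/31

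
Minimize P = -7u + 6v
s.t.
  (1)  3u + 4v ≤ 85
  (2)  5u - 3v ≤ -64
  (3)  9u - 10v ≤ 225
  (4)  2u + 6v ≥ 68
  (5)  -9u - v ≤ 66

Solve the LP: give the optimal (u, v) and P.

Feasible corners and P = -7u + 6v:
  (-1/29, 617/29) → P = 3709/29
  (-349/33, 321/11) → P = 8221/33
  (-5, 13) → P = 113
  (-116/13, 186/13) → P = 1928/13

u = -5, v = 13, minimum P = 113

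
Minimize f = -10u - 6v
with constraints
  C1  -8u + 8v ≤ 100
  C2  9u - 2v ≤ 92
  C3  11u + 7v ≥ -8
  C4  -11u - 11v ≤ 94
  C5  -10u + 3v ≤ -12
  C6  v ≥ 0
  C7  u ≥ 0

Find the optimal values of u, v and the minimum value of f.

Vertices and f = -10u - 6v:
  (117/7, 409/14) → f = -2397/7
  (99/14, 137/7) → f = -1317/7
  (92/9, 0) → f = -920/9
  (6/5, 0) → f = -12

The binding constraints are -8u + 8v = 100 and 9u - 2v = 92.
Solving simultaneously gives u = 117/7, v = 409/14.

u = 117/7, v = 409/14, minimum f = -2397/7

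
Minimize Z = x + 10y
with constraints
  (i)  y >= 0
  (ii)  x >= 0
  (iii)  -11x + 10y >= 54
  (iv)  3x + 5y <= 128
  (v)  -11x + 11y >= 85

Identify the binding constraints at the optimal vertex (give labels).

(ii) and (v)

Vertices and Z = x + 10y:
  (0, 128/5) → Z = 256
  (0, 85/11) → Z = 850/11
  (983/88, 1663/88) → Z = 17613/88

The minimum is at (0, 85/11). Substituting into each constraint, equality holds for (ii) and (v); the remaining constraints have slack.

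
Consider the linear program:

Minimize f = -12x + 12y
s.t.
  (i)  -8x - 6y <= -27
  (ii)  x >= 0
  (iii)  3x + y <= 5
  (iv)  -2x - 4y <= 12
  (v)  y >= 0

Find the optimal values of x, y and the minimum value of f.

x = 3/10, y = 41/10, minimum f = 228/5

Vertices and f = -12x + 12y:
  (0, 9/2) → f = 54
  (3/10, 41/10) → f = 228/5
  (0, 5) → f = 60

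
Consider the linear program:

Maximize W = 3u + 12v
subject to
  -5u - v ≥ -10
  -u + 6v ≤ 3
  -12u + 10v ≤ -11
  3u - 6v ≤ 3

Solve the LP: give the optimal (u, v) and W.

Extreme points and W = 3u + 12v:
  (57/31, 25/31) → W = 471/31
  (21/11, 5/11) → W = 123/11
  (48/31, 47/62) → W = 426/31
  (6/7, -1/14) → W = 12/7

u = 57/31, v = 25/31, maximum W = 471/31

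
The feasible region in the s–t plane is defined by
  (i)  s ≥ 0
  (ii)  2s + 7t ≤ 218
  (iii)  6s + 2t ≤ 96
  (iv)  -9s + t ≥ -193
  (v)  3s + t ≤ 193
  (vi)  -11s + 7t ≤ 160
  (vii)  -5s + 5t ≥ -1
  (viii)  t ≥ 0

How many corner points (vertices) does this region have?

6

Intersecting each pair of boundary lines and keeping only the points that satisfy every inequality leaves:
  (0, 160/7)
  (0, 0)
  (118/19, 558/19)
  (58/13, 2718/91)
  (241/20, 237/20)
  (1/5, 0)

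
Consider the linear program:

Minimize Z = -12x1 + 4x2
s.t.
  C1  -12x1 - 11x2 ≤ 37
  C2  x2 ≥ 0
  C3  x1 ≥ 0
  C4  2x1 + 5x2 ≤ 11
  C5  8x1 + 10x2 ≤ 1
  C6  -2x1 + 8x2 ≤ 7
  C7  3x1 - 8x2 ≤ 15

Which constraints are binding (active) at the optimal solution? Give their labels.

C2 and C5

Extreme points and Z = -12x1 + 4x2:
  (0, 0) → Z = 0
  (1/8, 0) → Z = -3/2
  (0, 1/10) → Z = 2/5

The minimum is at (1/8, 0). Substituting into each constraint, equality holds for C2 and C5; the remaining constraints have slack.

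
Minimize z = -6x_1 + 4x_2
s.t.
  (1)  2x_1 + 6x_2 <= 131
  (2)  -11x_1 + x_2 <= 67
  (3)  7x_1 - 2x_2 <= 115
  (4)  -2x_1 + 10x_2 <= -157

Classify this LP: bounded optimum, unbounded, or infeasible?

bounded optimum

Extreme points and z = -6x_1 + 4x_2:
  (-83/5, -578/5) → z = -1814/5
  (-827/108, -1861/108) → z = -1241/54
  (38/3, -79/6) → z = -386/3
The feasible region has finitely many vertices and no improving ray; the minimum is -1814/5 at (-83/5, -578/5).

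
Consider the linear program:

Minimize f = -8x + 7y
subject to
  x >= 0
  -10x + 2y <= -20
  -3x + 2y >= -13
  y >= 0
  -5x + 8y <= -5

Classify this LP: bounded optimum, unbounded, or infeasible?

bounded optimum

Extreme points and f = -8x + 7y:
  (2, 0) → f = -16
  (15/7, 5/7) → f = -85/7
  (13/3, 0) → f = -104/3
  (47/7, 25/7) → f = -201/7
The feasible region has finitely many vertices and no improving ray; the minimum is -104/3 at (13/3, 0).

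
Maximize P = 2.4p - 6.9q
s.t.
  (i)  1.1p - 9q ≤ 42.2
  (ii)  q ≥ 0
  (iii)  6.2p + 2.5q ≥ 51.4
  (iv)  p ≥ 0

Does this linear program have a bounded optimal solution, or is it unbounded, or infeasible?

From the feasible point (422/11, 0), moving in the direction (9, 1.1) keeps every constraint satisfied while P increases without bound.

unbounded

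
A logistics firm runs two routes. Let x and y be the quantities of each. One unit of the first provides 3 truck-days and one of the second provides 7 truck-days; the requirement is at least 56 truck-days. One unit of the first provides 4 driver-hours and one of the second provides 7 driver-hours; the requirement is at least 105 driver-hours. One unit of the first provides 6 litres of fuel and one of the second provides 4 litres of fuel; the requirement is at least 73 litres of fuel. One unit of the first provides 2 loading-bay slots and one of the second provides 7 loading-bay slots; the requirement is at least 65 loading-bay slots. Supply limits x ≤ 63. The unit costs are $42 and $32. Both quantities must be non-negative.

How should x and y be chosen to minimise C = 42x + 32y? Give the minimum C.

Corner points and C = 42x + 32y:
  (0, 73/4) → C = 584
  (65/2, 0) → C = 1365
  (63, 0) → C = 2646
  (7/2, 13) → C = 563
  (20, 25/7) → C = 6680/7
The feasible region is unbounded (it extends along (0, 1)), but C strictly increases along every unbounded feasible direction, so there is no improving ray and the minimum is attained at a vertex.

The optimum lies where 4x + 7y = 105 and 6x + 4y = 73.
Solving simultaneously gives x = 7/2, y = 13.

x = 7/2, y = 13, minimum C = 563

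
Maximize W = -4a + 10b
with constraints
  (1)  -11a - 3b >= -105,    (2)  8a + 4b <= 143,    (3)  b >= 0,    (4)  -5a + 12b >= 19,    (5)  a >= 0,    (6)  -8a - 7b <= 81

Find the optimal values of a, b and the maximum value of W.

Extreme points and W = -4a + 10b:
  (401/49, 734/147) → W = 2528/147
  (0, 35) → W = 350
  (0, 19/12) → W = 95/6

a = 0, b = 35, maximum W = 350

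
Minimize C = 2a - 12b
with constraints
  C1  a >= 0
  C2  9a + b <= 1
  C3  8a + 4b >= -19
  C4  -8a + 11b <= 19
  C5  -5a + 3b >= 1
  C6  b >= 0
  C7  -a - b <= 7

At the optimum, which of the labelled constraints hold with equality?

C1 and C2

Vertices and C = 2a - 12b:
  (0, 1) → C = -12
  (0, 1/3) → C = -4
  (1/16, 7/16) → C = -41/8

The minimum is at (0, 1). Substituting into each constraint, equality holds for C1 and C2; the remaining constraints have slack.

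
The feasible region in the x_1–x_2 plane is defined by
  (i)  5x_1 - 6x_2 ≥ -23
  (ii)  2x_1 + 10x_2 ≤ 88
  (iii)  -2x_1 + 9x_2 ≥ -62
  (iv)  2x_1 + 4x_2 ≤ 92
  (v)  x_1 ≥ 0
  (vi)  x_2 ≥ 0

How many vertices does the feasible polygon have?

5

Intersecting each pair of boundary lines and keeping only the points that satisfy every inequality leaves:
  (149/31, 243/31)
  (0, 23/6)
  (706/19, 26/19)
  (31, 0)
  (0, 0)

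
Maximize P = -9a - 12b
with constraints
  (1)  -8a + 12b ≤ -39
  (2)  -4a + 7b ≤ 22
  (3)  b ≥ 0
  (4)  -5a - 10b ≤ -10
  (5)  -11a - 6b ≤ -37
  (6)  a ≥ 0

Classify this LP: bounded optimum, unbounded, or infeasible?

Vertices and P = -9a - 12b:
  (537/8, 83/2) → P = -8817/8
  (39/8, 0) → P = -351/8
The feasible region has finitely many vertices and no improving ray; the maximum is -351/8 at (39/8, 0).

bounded optimum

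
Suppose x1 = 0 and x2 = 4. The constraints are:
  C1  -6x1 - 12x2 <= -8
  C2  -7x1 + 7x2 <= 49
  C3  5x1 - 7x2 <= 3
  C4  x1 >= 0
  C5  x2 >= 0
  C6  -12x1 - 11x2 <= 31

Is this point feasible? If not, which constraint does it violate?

C1: -48 ≤ -8 ✓
C2: 28 ≤ 49 ✓
C3: -28 ≤ 3 ✓
C4: 0 ≥ 0 ✓
C5: 4 ≥ 0 ✓
C6: -44 ≤ 31 ✓

feasible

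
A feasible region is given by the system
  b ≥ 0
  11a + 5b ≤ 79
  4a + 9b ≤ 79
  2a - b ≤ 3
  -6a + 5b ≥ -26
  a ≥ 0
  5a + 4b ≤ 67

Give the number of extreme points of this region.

Intersecting each pair of boundary lines and keeping only the points that satisfy every inequality leaves:
  (3/2, 0)
  (0, 0)
  (4, 7)
  (94/21, 125/21)
  (0, 79/9)

5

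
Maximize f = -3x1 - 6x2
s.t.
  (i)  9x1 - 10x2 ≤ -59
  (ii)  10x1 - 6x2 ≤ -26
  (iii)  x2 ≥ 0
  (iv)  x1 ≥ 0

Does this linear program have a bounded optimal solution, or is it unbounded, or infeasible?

bounded optimum

Vertices and f = -3x1 - 6x2:
  (47/23, 178/23) → f = -1209/23
  (0, 59/10) → f = -177/5
The feasible region has finitely many vertices and no improving ray; the maximum is -177/5 at (0, 59/10).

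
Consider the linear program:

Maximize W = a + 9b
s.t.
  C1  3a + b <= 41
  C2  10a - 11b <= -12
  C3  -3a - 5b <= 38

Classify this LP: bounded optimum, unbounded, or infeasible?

unbounded

From the feasible point (439/43, 446/43), moving in the direction (-5, 3) keeps every constraint satisfied while W increases without bound.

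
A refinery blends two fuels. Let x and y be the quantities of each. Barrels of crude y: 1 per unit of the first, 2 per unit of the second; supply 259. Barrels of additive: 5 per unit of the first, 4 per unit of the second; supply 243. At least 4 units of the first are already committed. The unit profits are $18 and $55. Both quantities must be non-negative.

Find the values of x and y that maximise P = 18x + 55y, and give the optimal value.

x = 4, y = 223/4, maximum P = 12553/4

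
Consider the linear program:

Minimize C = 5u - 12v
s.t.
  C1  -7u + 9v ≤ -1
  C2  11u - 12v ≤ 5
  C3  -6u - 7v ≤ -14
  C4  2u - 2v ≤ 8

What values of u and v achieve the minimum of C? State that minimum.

Extreme points and C = 5u - 12v:
  (11/5, 8/5) → C = -41/5
  (133/103, 92/103) → C = -439/103
  (203/149, 124/149) → C = -473/149

The optimum lies where -7u + 9v = -1 and 11u - 12v = 5.
Solving simultaneously gives u = 11/5, v = 8/5.

u = 11/5, v = 8/5, minimum C = -41/5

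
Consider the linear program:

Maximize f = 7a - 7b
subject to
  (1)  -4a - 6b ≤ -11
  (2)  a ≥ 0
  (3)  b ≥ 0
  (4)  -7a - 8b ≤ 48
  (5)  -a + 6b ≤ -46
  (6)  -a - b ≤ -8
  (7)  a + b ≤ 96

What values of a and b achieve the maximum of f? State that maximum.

a = 96, b = 0, maximum f = 672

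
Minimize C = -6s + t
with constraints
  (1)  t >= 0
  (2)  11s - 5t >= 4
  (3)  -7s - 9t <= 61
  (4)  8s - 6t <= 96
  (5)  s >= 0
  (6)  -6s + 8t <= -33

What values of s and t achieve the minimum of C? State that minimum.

Extreme points and C = -6s + t:
  (12, 0) → C = -72
  (11/2, 0) → C = -33
  (285/14, 78/7) → C = -111

The optimum lies where 8s - 6t = 96 and -6s + 8t = -33.
Solving simultaneously gives s = 285/14, t = 78/7.

s = 285/14, t = 78/7, minimum C = -111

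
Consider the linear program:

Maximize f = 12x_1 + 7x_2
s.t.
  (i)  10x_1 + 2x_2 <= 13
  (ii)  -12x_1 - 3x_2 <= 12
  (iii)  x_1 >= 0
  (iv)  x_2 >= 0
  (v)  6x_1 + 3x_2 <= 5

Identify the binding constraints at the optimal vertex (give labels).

Feasible corners and f = 12x_1 + 7x_2:
  (0, 0) → f = 0
  (0, 5/3) → f = 35/3
  (5/6, 0) → f = 10

The maximum is at (0, 5/3). Substituting into each constraint, equality holds for (iii) and (v); the remaining constraints have slack.

(iii) and (v)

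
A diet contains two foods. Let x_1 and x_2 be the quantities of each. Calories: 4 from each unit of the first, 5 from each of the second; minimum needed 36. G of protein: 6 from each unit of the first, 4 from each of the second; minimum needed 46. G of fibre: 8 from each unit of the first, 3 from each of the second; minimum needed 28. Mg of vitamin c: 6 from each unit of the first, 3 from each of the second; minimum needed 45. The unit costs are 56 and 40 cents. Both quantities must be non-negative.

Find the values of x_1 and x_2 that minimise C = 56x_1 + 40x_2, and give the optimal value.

x_1 = 13/2, x_2 = 2, minimum C = 444

Extreme points and C = 56x_1 + 40x_2:
  (0, 15) → C = 600
  (9, 0) → C = 504
  (13/2, 2) → C = 444
The feasible region is unbounded (it extends along (0, 1), (1, 0)), but C strictly increases along every unbounded feasible direction, so there is no improving ray and the minimum is attained at a vertex.

The binding constraints are 4x_1 + 5x_2 = 36 and 6x_1 + 3x_2 = 45.
Solving simultaneously gives x_1 = 13/2, x_2 = 2.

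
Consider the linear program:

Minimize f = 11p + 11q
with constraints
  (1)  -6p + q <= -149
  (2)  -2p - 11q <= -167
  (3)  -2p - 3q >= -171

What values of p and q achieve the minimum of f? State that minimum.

p = 903/34, q = 176/17, minimum f = 13805/34

The binding constraints are -6p + q = -149 and -2p - 11q = -167.
Solving simultaneously gives p = 903/34, q = 176/17.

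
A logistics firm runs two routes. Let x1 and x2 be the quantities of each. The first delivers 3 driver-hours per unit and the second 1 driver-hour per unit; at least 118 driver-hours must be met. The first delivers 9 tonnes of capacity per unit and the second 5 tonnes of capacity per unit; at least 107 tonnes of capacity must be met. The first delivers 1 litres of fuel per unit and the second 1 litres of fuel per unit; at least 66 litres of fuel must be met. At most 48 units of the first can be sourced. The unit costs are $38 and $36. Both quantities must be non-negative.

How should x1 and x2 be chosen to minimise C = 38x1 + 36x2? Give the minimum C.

Vertices and C = 38x1 + 36x2:
  (0, 118) → C = 4248
  (26, 40) → C = 2428
  (48, 18) → C = 2472
The feasible region is unbounded (it extends along (0, 1)), but C strictly increases along every unbounded feasible direction, so there is no improving ray and the minimum is attained at a vertex.

The optimum lies where 3x1 + x2 = 118 and x1 + x2 = 66.
Solving simultaneously gives x1 = 26, x2 = 40.

x1 = 26, x2 = 40, minimum C = 2428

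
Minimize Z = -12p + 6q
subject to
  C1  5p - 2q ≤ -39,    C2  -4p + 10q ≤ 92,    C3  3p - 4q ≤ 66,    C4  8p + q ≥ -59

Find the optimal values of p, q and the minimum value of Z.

p = -157/21, q = 17/21, minimum Z = 662/7

Extreme points and Z = -12p + 6q:
  (-103/21, 152/21) → Z = 716/7
  (-157/21, 17/21) → Z = 662/7
  (-341/42, 125/21) → Z = 932/7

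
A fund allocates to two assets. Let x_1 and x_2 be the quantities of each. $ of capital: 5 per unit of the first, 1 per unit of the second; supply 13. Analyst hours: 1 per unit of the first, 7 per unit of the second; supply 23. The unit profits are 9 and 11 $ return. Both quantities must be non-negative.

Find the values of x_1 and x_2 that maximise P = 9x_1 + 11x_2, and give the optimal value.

x_1 = 2, x_2 = 3, maximum P = 51

Extreme points and P = 9x_1 + 11x_2:
  (0, 0) → P = 0
  (0, 23/7) → P = 253/7
  (13/5, 0) → P = 117/5
  (2, 3) → P = 51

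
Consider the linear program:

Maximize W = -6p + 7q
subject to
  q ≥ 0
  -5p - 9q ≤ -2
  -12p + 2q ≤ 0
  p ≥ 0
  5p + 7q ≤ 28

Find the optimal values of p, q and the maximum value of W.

p = 28/47, q = 168/47, maximum W = 1008/47

Extreme points and W = -6p + 7q:
  (2/5, 0) → W = -12/5
  (28/5, 0) → W = -168/5
  (2/59, 12/59) → W = 72/59
  (28/47, 168/47) → W = 1008/47

The optimum lies where -12p + 2q = 0 and 5p + 7q = 28.
Solving simultaneously gives p = 28/47, q = 168/47.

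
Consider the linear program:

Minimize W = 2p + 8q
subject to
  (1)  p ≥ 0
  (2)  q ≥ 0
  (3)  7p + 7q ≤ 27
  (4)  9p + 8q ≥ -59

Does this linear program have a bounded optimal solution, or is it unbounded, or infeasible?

Extreme points and W = 2p + 8q:
  (0, 0) → W = 0
  (0, 27/7) → W = 216/7
  (27/7, 0) → W = 54/7
The feasible region has finitely many vertices and no improving ray; the minimum is 0 at (0, 0).

bounded optimum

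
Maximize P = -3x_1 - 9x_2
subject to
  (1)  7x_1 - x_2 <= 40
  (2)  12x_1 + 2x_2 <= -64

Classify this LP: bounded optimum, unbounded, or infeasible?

From the feasible point (8/13, -464/13), moving in the direction (-1, -7) keeps every constraint satisfied while P increases without bound.

unbounded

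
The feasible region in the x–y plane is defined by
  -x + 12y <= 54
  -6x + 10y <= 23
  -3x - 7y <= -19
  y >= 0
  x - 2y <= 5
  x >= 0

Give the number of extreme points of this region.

Pairwise boundary intersections that survive every other constraint:
  (132/31, 301/62)
  (84/5, 59/10)
  (29/72, 61/24)
  (73/13, 4/13)

4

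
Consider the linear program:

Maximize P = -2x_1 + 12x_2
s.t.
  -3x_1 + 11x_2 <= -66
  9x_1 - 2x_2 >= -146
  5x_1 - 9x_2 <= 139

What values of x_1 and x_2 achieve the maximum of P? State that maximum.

x_1 = 935/28, x_2 = 87/28, maximum P = -59/2

Corner points and P = -2x_1 + 12x_2:
  (-1738/93, -344/31) → P = -8908/93
  (935/28, 87/28) → P = -59/2
  (-1592/71, -1981/71) → P = -20588/71

At the optimal vertex, -3x_1 + 11x_2 = -66 and 5x_1 - 9x_2 = 139.
Solving simultaneously gives x_1 = 935/28, x_2 = 87/28.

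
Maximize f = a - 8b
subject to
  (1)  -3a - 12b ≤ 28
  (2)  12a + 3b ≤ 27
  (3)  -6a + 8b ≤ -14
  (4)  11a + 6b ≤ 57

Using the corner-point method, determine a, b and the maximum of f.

a = 136/45, b = -139/45, maximum f = 416/15

Corner points and f = a - 8b:
  (136/45, -139/45) → f = 416/15
  (-7/12, -35/16) → f = 203/12
  (43/19, -1/19) → f = 51/19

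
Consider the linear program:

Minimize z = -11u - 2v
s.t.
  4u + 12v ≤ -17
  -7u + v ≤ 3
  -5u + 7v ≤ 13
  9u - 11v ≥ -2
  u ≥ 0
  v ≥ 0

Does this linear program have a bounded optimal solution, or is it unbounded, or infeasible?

infeasible

The boundaries 4u + 12v = -17 and u = 0 meet at (0, -17/12), but that point violates v ≥ 0. Every candidate vertex is excluded by some other constraint, so the feasible region is empty.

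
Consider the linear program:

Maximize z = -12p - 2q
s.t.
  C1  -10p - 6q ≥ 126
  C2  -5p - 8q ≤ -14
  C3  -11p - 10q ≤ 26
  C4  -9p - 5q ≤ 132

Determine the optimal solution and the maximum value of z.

p = -81/2, q = 93/2, maximum z = 393

Extreme points and z = -12p - 2q:
  (-552/17, 563/17) → z = 5498/17
  (-81/2, 93/2) → z = 393
  (-34, 174/5) → z = 1692/5

At the optimal vertex, -10p - 6q = 126 and -9p - 5q = 132.
Solving simultaneously gives p = -81/2, q = 93/2.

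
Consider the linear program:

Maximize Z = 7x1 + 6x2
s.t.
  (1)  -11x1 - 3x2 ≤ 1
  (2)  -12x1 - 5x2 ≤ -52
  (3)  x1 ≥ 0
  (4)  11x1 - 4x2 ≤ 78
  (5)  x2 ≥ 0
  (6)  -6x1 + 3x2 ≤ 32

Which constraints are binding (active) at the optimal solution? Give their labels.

Extreme points and Z = 7x1 + 6x2:
  (0, 52/5) → Z = 312/5
  (13/3, 0) → Z = 91/3
  (0, 32/3) → Z = 64
  (78/11, 0) → Z = 546/11
  (362/9, 820/9) → Z = 7454/9

The maximum is at (362/9, 820/9). Substituting into each constraint, equality holds for (4) and (6); the remaining constraints have slack.

(4) and (6)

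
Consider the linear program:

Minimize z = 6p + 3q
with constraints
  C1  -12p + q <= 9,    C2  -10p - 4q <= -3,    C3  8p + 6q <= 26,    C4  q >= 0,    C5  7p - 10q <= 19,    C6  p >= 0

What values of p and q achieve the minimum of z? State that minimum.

The binding constraints are -10p - 4q = -3 and q = 0.
Solving simultaneously gives p = 3/10, q = 0.

p = 3/10, q = 0, minimum z = 9/5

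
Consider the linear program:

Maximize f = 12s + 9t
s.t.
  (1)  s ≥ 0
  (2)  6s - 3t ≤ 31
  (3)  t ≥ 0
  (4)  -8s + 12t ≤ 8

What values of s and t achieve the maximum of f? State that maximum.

s = 33/4, t = 37/6, maximum f = 309/2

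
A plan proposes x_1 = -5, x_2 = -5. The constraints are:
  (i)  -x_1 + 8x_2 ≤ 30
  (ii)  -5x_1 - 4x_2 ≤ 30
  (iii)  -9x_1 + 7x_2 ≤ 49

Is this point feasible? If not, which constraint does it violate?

not feasible — violates (ii)

Constraint (ii): -5x_1 - 4x_2 = 45, which is not ≤ 30. All other constraints are satisfied.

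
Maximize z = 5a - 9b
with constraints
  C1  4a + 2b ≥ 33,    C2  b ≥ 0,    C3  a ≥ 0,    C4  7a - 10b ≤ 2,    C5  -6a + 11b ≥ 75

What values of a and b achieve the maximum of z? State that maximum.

a = 772/17, b = 537/17, maximum z = -973/17

Extreme points and z = 5a - 9b:
  (0, 33/2) → z = -297/2
  (213/56, 249/28) → z = -3417/56
  (772/17, 537/17) → z = -973/17
The feasible region is unbounded (it extends along (0, 1), (10, 7)), but z strictly decreases along every unbounded feasible direction, so there is no improving ray and the maximum is attained at a vertex.

At the optimal vertex, 7a - 10b = 2 and -6a + 11b = 75.
Solving simultaneously gives a = 772/17, b = 537/17.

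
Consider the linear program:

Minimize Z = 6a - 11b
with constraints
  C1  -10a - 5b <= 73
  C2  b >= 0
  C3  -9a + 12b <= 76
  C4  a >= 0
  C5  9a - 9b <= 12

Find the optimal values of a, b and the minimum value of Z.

The optimum lies where -9a + 12b = 76 and 9a - 9b = 12.
Solving simultaneously gives a = 92/3, b = 88/3.

a = 92/3, b = 88/3, minimum Z = -416/3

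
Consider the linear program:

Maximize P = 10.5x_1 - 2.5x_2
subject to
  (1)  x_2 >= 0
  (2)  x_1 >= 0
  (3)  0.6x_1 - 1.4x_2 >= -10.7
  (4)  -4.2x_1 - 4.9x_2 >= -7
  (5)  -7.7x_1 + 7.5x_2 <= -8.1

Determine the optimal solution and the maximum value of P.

Vertices and P = 10.5x_1 - 2.5x_2:
  (5/3, 0) → P = 35/2
  (81/77, 0) → P = 243/22
  (1317/989, 284/989) → P = 26237/1978

At the optimal vertex, x_2 = 0 and -4.2x_1 - 4.9x_2 = -7.
Solving simultaneously gives x_1 = 5/3, x_2 = 0.

x_1 = 5/3, x_2 = 0, maximum P = 35/2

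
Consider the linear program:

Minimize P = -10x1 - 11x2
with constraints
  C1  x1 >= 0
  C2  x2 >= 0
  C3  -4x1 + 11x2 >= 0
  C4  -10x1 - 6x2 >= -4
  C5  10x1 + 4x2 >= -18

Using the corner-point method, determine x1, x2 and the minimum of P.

x1 = 0, x2 = 2/3, minimum P = -22/3

Vertices and P = -10x1 - 11x2:
  (0, 0) → P = 0
  (0, 2/3) → P = -22/3
  (22/67, 8/67) → P = -308/67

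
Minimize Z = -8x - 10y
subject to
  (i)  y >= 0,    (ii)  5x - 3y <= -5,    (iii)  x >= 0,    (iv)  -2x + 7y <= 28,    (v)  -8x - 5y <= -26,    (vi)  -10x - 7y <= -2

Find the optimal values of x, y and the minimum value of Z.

x = 49/29, y = 130/29, minimum Z = -1692/29

Corner points and Z = -8x - 10y:
  (49/29, 130/29) → Z = -1692/29
  (53/49, 170/49) → Z = -2124/49
  (7/11, 46/11) → Z = -516/11

At the optimal vertex, 5x - 3y = -5 and -2x + 7y = 28.
Solving simultaneously gives x = 49/29, y = 130/29.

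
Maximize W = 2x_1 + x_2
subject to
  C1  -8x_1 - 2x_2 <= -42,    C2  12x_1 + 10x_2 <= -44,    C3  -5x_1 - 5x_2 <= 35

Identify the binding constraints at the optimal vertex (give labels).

Corner points and W = 2x_1 + x_2:
  (127/14, -107/7) → W = 20/7
  (28/3, -49/3) → W = 7/3
  (13, -20) → W = 6

The maximum is at (13, -20). Substituting into each constraint, equality holds for C2 and C3; the remaining constraints have slack.

C2 and C3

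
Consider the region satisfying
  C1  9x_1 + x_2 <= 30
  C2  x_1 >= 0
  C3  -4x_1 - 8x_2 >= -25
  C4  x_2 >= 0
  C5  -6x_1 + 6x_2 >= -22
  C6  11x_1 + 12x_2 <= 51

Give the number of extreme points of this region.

5

Pairwise boundary intersections that survive every other constraint:
  (10/3, 0)
  (309/97, 129/97)
  (0, 25/8)
  (0, 0)
  (27/10, 71/40)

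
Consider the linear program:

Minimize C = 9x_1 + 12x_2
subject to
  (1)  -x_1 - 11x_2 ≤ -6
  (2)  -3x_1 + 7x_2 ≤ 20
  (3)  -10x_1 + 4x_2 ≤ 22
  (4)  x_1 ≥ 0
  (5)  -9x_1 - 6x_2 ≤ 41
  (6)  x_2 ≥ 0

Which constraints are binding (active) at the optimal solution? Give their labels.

(1) and (4)

Vertices and C = 9x_1 + 12x_2:
  (0, 6/11) → C = 72/11
  (6, 0) → C = 54
  (0, 20/7) → C = 240/7
The feasible region is unbounded (it extends along (7, 3), (1, 0)), but C strictly increases along every unbounded feasible direction, so there is no improving ray and the minimum is attained at a vertex.

The minimum is at (0, 6/11). Substituting into each constraint, equality holds for (1) and (4); the remaining constraints have slack.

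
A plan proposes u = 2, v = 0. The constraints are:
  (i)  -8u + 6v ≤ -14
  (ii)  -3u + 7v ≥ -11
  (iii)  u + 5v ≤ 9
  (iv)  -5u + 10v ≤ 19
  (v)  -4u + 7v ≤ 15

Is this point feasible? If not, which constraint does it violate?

(i): -16 ≤ -14 ✓
(ii): -6 ≥ -11 ✓
(iii): 2 ≤ 9 ✓
(iv): -10 ≤ 19 ✓
(v): -8 ≤ 15 ✓

feasible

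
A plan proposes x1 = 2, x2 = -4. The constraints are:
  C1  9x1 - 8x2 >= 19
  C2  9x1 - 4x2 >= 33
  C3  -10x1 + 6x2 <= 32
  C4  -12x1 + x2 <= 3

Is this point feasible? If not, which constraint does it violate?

feasible

C1: 50 ≥ 19 ✓
C2: 34 ≥ 33 ✓
C3: -44 ≤ 32 ✓
C4: -28 ≤ 3 ✓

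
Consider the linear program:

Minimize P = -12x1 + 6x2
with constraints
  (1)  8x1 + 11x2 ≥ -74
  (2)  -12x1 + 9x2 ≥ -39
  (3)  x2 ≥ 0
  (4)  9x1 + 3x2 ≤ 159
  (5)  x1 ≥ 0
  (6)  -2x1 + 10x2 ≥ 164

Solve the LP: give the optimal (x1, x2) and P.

Extreme points and P = -12x1 + 6x2:
  (0, 53) → P = 318
  (183/16, 299/16) → P = -201/8
  (0, 82/5) → P = 492/5

x1 = 183/16, x2 = 299/16, minimum P = -201/8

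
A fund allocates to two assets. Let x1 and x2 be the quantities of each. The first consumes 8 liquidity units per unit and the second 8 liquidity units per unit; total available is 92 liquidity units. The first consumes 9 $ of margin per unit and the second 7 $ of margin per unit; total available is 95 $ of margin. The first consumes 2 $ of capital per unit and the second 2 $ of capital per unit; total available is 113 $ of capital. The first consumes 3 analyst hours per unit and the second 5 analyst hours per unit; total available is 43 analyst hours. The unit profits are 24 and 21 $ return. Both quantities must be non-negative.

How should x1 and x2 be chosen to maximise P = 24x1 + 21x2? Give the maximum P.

Extreme points and P = 24x1 + 21x2:
  (0, 0) → P = 0
  (0, 43/5) → P = 903/5
  (95/9, 0) → P = 760/3
  (29/4, 17/4) → P = 1053/4

The binding constraints are 8x1 + 8x2 = 92 and 9x1 + 7x2 = 95.
Solving simultaneously gives x1 = 29/4, x2 = 17/4.

x1 = 29/4, x2 = 17/4, maximum P = 1053/4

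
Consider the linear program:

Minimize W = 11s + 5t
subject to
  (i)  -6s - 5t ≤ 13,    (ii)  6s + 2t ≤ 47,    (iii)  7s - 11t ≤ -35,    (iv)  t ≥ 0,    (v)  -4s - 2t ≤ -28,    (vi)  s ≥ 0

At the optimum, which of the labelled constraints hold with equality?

(v) and (vi)

Extreme points and W = 11s + 5t:
  (447/80, 539/80) → W = 1903/20
  (0, 47/2) → W = 235/2
  (119/29, 168/29) → W = 2149/29
  (0, 14) → W = 70

The minimum is at (0, 14). Substituting into each constraint, equality holds for (v) and (vi); the remaining constraints have slack.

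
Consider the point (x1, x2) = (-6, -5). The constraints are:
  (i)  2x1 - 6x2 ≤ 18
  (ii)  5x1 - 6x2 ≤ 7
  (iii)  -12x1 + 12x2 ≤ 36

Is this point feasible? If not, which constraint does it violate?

feasible

(i): 18 ≤ 18 ✓
(ii): 0 ≤ 7 ✓
(iii): 12 ≤ 36 ✓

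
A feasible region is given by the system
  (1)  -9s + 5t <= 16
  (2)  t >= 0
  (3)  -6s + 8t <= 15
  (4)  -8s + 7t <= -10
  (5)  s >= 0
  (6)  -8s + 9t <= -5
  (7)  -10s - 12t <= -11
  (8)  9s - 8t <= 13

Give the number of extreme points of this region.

Of the 28 pairwise boundary intersections, those satisfying every inequality are:
  (5/4, 0)
  (13/9, 0)
  (55/16, 5/2)
  (77/17, 59/17)

4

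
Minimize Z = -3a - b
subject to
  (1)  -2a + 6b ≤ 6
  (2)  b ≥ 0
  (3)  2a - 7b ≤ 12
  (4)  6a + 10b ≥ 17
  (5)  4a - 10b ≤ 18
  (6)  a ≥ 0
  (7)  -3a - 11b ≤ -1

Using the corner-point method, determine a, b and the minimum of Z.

a = 42, b = 15, minimum Z = -141

Feasible corners and Z = -3a - b:
  (3/4, 5/4) → Z = -7/2
  (42, 15) → Z = -141
  (17/6, 0) → Z = -17/2
  (9/2, 0) → Z = -27/2

At the optimal vertex, -2a + 6b = 6 and 4a - 10b = 18.
Solving simultaneously gives a = 42, b = 15.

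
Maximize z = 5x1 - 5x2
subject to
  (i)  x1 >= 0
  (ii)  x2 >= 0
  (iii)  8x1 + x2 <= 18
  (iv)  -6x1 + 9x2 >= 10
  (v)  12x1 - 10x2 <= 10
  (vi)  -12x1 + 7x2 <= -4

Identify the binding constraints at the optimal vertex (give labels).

Corner points and z = 5x1 - 5x2:
  (76/39, 94/39) → z = -30/13
  (65/34, 46/17) → z = -135/34
  (53/33, 24/11) → z = -95/33

The maximum is at (76/39, 94/39). Substituting into each constraint, equality holds for (iii) and (iv); the remaining constraints have slack.

(iii) and (iv)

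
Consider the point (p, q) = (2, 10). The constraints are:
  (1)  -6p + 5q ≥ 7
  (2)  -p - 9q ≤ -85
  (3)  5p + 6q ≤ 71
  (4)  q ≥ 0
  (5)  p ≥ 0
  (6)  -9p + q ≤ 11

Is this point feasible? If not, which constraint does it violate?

(1): 38 ≥ 7 ✓
(2): -92 ≤ -85 ✓
(3): 70 ≤ 71 ✓
(4): 10 ≥ 0 ✓
(5): 2 ≥ 0 ✓
(6): -8 ≤ 11 ✓

feasible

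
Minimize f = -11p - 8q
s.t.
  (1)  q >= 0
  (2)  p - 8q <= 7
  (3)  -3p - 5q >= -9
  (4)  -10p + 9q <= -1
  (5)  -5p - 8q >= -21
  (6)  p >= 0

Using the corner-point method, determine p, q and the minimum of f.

Corner points and f = -11p - 8q:
  (3, 0) → f = -33
  (1/10, 0) → f = -11/10
  (86/77, 87/77) → f = -1642/77

The optimum lies where q = 0 and -3p - 5q = -9.
Solving simultaneously gives p = 3, q = 0.

p = 3, q = 0, minimum f = -33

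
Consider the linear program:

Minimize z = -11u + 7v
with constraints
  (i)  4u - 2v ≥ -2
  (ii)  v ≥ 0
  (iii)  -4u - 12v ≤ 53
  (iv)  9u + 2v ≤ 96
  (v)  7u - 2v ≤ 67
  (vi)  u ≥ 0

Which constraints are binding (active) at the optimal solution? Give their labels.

(ii) and (v)

Corner points and z = -11u + 7v:
  (94/13, 201/13) → z = 373/13
  (0, 1) → z = 7
  (67/7, 0) → z = -737/7
  (0, 0) → z = 0
  (163/16, 69/32) → z = -3103/32

The minimum is at (67/7, 0). Substituting into each constraint, equality holds for (ii) and (v); the remaining constraints have slack.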